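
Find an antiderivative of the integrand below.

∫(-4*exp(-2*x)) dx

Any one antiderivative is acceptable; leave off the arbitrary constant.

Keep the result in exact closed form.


Answer: 2*exp(-2*x).


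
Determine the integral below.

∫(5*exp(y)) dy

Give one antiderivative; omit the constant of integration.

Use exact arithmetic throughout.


Answer: 5*exp(y).


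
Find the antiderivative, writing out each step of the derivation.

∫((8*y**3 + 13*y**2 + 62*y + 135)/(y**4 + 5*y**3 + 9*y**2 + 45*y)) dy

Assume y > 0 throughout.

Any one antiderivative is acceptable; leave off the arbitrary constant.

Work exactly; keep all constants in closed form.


Step 1. Decompose ∫((8*y**3 + 13*y**2 + 62*y + 135)/(y**4 + 5*y**3 + 9*y**2 + 45*y)) dy by partial fractions, (8*y**3 + 13*y**2 + 62*y + 135)/(y**4 + 5*y**3 + 9*y**2 + 45*y) = -2/(y**2 + 9) + 5/(y + 5) + 3/y: now ∫(3/y) dy + ∫(5/(y + 5)) dy + ∫(-2/(y**2 + 9)) dy.
Step 2. Evaluate the standard form [assuming y > -5]: now 5*log(y + 5) + ∫(3/y) dy + ∫(-2/(y**2 + 9)) dy.
Step 3. Evaluate the standard form [assuming y > 0]: now 3*log(y) + 5*log(y + 5) + ∫(-2/(y**2 + 9)) dy.
Step 4. Evaluate the standard form: now 3*log(y) + 5*log(y + 5) - 2*atan(y/3)/3.
Answer: 3*log(y) + 5*log(y + 5) - 2*atan(y/3)/3.


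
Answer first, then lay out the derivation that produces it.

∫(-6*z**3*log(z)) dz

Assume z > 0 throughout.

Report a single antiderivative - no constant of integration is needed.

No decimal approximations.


The answer is -3*z**4*log(z)/2 + 3*z**4/8.
Step 1. Integrate ∫(-6*z**3*log(z)) dz by parts with u = log(z), dv = (-6*z**3) dz, so v = -3*z**4/2 [assuming z > 0]: now -3*z**4*log(z)/2 + ∫(3*z**3/2) dz.
Step 2. Evaluate the standard form: now -3*z**4*log(z)/2 + 3*z**4/8.
Answer: -3*z**4*log(z)/2 + 3*z**4/8.


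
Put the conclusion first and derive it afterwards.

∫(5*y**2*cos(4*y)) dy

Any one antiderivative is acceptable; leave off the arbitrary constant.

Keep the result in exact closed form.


The answer is 5*y**2*sin(4*y)/4 + 5*y*cos(4*y)/8 - 5*sin(4*y)/32.
Step 1. Integrate ∫(5*y**2*cos(4*y)) dy by parts with u = y**2, dv = (5*cos(4*y)) dy, so v = 5*sin(4*y)/4: now 5*y**2*sin(4*y)/4 + ∫(-5*y*sin(4*y)/2) dy.
Step 2. Integrate ∫(-5*y*sin(4*y)/2) dy by parts with u = y, dv = (-5*sin(4*y)/2) dy, so v = 5*cos(4*y)/8: now 5*y**2*sin(4*y)/4 + 5*y*cos(4*y)/8 + ∫(-5*cos(4*y)/8) dy.
Step 3. Evaluate the standard form: now 5*y**2*sin(4*y)/4 + 5*y*cos(4*y)/8 - 5*sin(4*y)/32.
Answer: 5*y**2*sin(4*y)/4 + 5*y*cos(4*y)/8 - 5*sin(4*y)/32.


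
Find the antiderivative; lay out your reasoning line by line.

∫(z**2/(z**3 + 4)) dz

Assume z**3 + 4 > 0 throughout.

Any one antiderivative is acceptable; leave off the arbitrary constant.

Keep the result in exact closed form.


Step 1. Substitute u = z**3 + 4, turning ∫(z**2/(z**3 + 4)) dz into ∫(1/(3*u)) du: now ∫(1/(3*u)) du.
Step 2. Evaluate the standard form [assuming u > 0]: now log(u)/3.
Step 3. Substitute back u = z**3 + 4: now log(z**3 + 4)/3.
Answer: log(z**3 + 4)/3.


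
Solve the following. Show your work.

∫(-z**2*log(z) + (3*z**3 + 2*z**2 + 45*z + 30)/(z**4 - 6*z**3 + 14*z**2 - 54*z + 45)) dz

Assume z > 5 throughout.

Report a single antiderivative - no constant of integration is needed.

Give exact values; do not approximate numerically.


Step 1. Rewrite: now ∫(-z**2*log(z)) dz + ∫((3*z**3 + 2*z**2 + 45*z + 30)/(z**4 - 6*z**3 + 14*z**2 - 54*z + 45)) dz.
Step 2. Integrate ∫(-z**2*log(z)) dz by parts with u = log(z), dv = (-z**2) dz, so v = -z**3/3 [assuming z > 0]: now -z**3*log(z)/3 + ∫(z**2/3) dz + ∫((3*z**3 + 2*z**2 + 45*z + 30)/(z**4 - 6*z**3 + 14*z**2 - 54*z + 45)) dz.
Step 3. Evaluate the standard form: now -z**3*log(z)/3 + z**3/9 + ∫((3*z**3 + 2*z**2 + 45*z + 30)/(z**4 - 6*z**3 + 14*z**2 - 54*z + 45)) dz.
Step 4. Decompose ∫((3*z**3 + 2*z**2 + 45*z + 30)/(z**4 - 6*z**3 + 14*z**2 - 54*z + 45)) dz by partial fractions, (3*z**3 + 2*z**2 + 45*z + 30)/(z**4 - 6*z**3 + 14*z**2 - 54*z + 45) = -3/(z**2 + 9) - 2/(z - 1) + 5/(z - 5): now -z**3*log(z)/3 + z**3/9 + ∫(5/(z - 5)) dz + ∫(-2/(z - 1)) dz + ∫(-3/(z**2 + 9)) dz.
Step 5. Evaluate the standard form [assuming z > 1]: now -z**3*log(z)/3 + z**3/9 - 2*log(z - 1) + ∫(5/(z - 5)) dz + ∫(-3/(z**2 + 9)) dz.
Step 6. Evaluate the standard form [assuming z > 5]: now -z**3*log(z)/3 + z**3/9 + 5*log(z - 5) - 2*log(z - 1) + ∫(-3/(z**2 + 9)) dz.
Step 7. Evaluate the standard form: now -z**3*log(z)/3 + z**3/9 + 5*log(z - 5) - 2*log(z - 1) - atan(z/3).
Answer: -z**3*log(z)/3 + z**3/9 + 5*log(z - 5) - 2*log(z - 1) - atan(z/3).


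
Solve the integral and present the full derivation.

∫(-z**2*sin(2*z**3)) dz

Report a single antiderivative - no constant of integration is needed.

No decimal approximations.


Step 1. Substitute u = z**3, turning ∫(-z**2*sin(2*z**3)) dz into ∫(-sin(2*u)/3) du: now ∫(-sin(2*u)/3) du.
Step 2. Evaluate the standard form: now cos(2*u)/6.
Step 3. Substitute back u = z**3: now cos(2*z**3)/6.
Answer: cos(2*z**3)/6.


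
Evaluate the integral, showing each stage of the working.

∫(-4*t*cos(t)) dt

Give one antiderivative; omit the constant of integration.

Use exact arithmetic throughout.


Step 1. Integrate ∫(-4*t*cos(t)) dt by parts with u = t, dv = (-4*cos(t)) dt, so v = -4*sin(t): now -4*t*sin(t) + ∫(4*sin(t)) dt.
Step 2. Evaluate the standard form: now -4*t*sin(t) - 4*cos(t).
Answer: -4*t*sin(t) - 4*cos(t).


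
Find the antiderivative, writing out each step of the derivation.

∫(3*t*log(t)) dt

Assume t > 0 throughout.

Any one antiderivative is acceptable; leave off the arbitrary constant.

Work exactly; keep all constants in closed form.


Step 1. Integrate ∫(3*t*log(t)) dt by parts with u = log(t), dv = (3*t) dt, so v = 3*t**2/2 [assuming t > 0]: now 3*t**2*log(t)/2 + ∫(-3*t/2) dt.
Step 2. Evaluate the standard form: now 3*t**2*log(t)/2 - 3*t**2/4.
Answer: 3*t**2*log(t)/2 - 3*t**2/4.


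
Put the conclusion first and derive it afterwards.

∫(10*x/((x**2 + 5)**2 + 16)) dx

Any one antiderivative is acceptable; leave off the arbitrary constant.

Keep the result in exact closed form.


The answer is 5*atan(x**2/4 + 5/4)/4.
Step 1. Substitute u = x**2 + 5, turning ∫(10*x/((x**2 + 5)**2 + 16)) dx into ∫(5/(u**2 + 16)) du: now ∫(5/(u**2 + 16)) du.
Step 2. Evaluate the standard form: now 5*atan(u/4)/4.
Step 3. Substitute back u = x**2 + 5: now 5*atan(x**2/4 + 5/4)/4.
Answer: 5*atan(x**2/4 + 5/4)/4.


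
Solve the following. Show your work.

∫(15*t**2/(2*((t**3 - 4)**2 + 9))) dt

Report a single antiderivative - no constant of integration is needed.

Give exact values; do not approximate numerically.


Step 1. Substitute u = t**3 - 4, turning ∫(15*t**2/(2*((t**3 - 4)**2 + 9))) dt into ∫(5/(2*(u**2 + 9))) du: now ∫(5/(2*(u**2 + 9))) du.
Step 2. Evaluate the standard form: now 5*atan(u/3)/6.
Step 3. Substitute back u = t**3 - 4: now 5*atan(t**3/3 - 4/3)/6.
Answer: 5*atan(t**3/3 - 4/3)/6.


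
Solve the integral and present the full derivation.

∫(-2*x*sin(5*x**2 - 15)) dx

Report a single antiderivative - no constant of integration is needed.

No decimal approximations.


Step 1. Substitute u = x**2 - 3, turning ∫(-2*x*sin(5*x**2 - 15)) dx into ∫(-sin(5*u)) du: now ∫(-sin(5*u)) du.
Step 2. Evaluate the standard form: now cos(5*u)/5.
Step 3. Substitute back u = x**2 - 3: now cos(5*x**2 - 15)/5.
Answer: cos(5*x**2 - 15)/5.


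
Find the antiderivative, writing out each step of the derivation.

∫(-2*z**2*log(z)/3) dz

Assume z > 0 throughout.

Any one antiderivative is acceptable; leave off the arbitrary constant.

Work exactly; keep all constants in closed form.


Step 1. Integrate ∫(-2*z**2*log(z)/3) dz by parts with u = log(z), dv = (-2*z**2/3) dz, so v = -2*z**3/9 [assuming z > 0]: now -2*z**3*log(z)/9 + ∫(2*z**2/9) dz.
Step 2. Evaluate the standard form: now -2*z**3*log(z)/9 + 2*z**3/27.
Answer: -2*z**3*log(z)/9 + 2*z**3/27.


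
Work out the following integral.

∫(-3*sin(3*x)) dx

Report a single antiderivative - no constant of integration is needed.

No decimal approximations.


Answer: cos(3*x).


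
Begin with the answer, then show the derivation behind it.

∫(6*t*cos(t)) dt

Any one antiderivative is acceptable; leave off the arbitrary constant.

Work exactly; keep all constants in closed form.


The answer is 6*t*sin(t) + 6*cos(t).
Step 1. Integrate ∫(6*t*cos(t)) dt by parts with u = t, dv = (6*cos(t)) dt, so v = 6*sin(t): now 6*t*sin(t) + ∫(-6*sin(t)) dt.
Step 2. Evaluate the standard form: now 6*t*sin(t) + 6*cos(t).
Answer: 6*t*sin(t) + 6*cos(t).


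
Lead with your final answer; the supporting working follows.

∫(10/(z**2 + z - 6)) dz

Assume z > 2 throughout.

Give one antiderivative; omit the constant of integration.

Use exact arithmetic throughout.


The answer is 2*log(z - 2) - 2*log(z + 3).
Step 1. Decompose ∫(10/(z**2 + z - 6)) dz by partial fractions, 10/(z**2 + z - 6) = -2/(z + 3) + 2/(z - 2): now ∫(2/(z - 2)) dz + ∫(-2/(z + 3)) dz.
Step 2. Evaluate the standard form [assuming z > 2]: now 2*log(z - 2) + ∫(-2/(z + 3)) dz.
Step 3. Evaluate the standard form [assuming z > -3]: now 2*log(z - 2) - 2*log(z + 3).
Answer: 2*log(z - 2) - 2*log(z + 3).


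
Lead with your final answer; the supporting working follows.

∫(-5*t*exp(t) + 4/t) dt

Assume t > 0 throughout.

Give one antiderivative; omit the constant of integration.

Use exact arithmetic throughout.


The answer is -5*t*exp(t) + 5*exp(t) + 4*log(t).
Step 1. Rewrite: now ∫(4/t) dt + ∫(-5*t*exp(t)) dt.
Step 2. Evaluate the standard form [assuming t > 0]: now 4*log(t) + ∫(-5*t*exp(t)) dt.
Step 3. Integrate ∫(-5*t*exp(t)) dt by parts with u = t, dv = (-5*exp(t)) dt, so v = -5*exp(t): now -5*t*exp(t) + 4*log(t) + ∫(5*exp(t)) dt.
Step 4. Evaluate the standard form: now -5*t*exp(t) + 5*exp(t) + 4*log(t).
Answer: -5*t*exp(t) + 5*exp(t) + 4*log(t).


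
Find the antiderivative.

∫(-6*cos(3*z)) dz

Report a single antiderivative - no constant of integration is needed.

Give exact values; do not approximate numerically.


Answer: -2*sin(3*z).


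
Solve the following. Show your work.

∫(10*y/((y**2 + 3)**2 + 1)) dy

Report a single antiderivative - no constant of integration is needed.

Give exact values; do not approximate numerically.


Step 1. Substitute u = y**2 + 3, turning ∫(10*y/((y**2 + 3)**2 + 1)) dy into ∫(5/(u**2 + 1)) du: now ∫(5/(u**2 + 1)) du.
Step 2. Evaluate the standard form: now 5*atan(u).
Step 3. Substitute back u = y**2 + 3: now 5*atan(y**2 + 3).
Answer: 5*atan(y**2 + 3).


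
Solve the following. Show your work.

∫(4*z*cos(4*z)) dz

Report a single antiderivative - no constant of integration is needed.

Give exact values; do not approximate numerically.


Step 1. Integrate ∫(4*z*cos(4*z)) dz by parts with u = z, dv = (4*cos(4*z)) dz, so v = sin(4*z): now z*sin(4*z) + ∫(-sin(4*z)) dz.
Step 2. Evaluate the standard form: now z*sin(4*z) + cos(4*z)/4.
Answer: z*sin(4*z) + cos(4*z)/4.


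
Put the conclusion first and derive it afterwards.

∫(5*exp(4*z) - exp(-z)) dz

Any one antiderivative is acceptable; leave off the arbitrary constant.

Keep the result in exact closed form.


The answer is 5*exp(4*z)/4 + exp(-z).
Step 1. Rewrite: now ∫(-exp(-z)) dz + ∫(5*exp(4*z)) dz.
Step 2. Evaluate the standard form: now ∫(5*exp(4*z)) dz + exp(-z).
Step 3. Evaluate the standard form: now 5*exp(4*z)/4 + exp(-z).
Answer: 5*exp(4*z)/4 + exp(-z).


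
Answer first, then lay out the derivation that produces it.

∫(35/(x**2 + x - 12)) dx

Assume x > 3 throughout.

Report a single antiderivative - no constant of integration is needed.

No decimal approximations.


The answer is 5*log(x - 3) - 5*log(x + 4).
Step 1. Decompose ∫(35/(x**2 + x - 12)) dx by partial fractions, 35/(x**2 + x - 12) = -5/(x + 4) + 5/(x - 3): now ∫(5/(x - 3)) dx + ∫(-5/(x + 4)) dx.
Step 2. Evaluate the standard form [assuming x > 3]: now 5*log(x - 3) + ∫(-5/(x + 4)) dx.
Step 3. Evaluate the standard form [assuming x > -4]: now 5*log(x - 3) - 5*log(x + 4).
Answer: 5*log(x - 3) - 5*log(x + 4).


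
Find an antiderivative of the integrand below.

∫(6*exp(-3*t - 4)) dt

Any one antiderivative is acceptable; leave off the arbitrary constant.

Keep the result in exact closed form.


Answer: -2*exp(-3*t - 4).


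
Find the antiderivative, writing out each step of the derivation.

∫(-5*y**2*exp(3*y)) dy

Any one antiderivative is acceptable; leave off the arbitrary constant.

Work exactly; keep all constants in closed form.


Step 1. Integrate ∫(-5*y**2*exp(3*y)) dy by parts with u = y**2, dv = (-5*exp(3*y)) dy, so v = -5*exp(3*y)/3: now -5*y**2*exp(3*y)/3 + ∫(10*y*exp(3*y)/3) dy.
Step 2. Integrate ∫(10*y*exp(3*y)/3) dy by parts with u = y, dv = (10*exp(3*y)/3) dy, so v = 10*exp(3*y)/9: now -5*y**2*exp(3*y)/3 + 10*y*exp(3*y)/9 + ∫(-10*exp(3*y)/9) dy.
Step 3. Evaluate the standard form: now -5*y**2*exp(3*y)/3 + 10*y*exp(3*y)/9 - 10*exp(3*y)/27.
Answer: -5*y**2*exp(3*y)/3 + 10*y*exp(3*y)/9 - 10*exp(3*y)/27.


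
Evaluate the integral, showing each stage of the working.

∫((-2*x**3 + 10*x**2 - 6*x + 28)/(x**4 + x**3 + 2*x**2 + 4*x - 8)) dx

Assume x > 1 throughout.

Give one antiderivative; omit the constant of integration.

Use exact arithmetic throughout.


Step 1. Decompose ∫((-2*x**3 + 10*x**2 - 6*x + 28)/(x**4 + x**3 + 2*x**2 + 4*x - 8)) dx by partial fractions, (-2*x**3 + 10*x**2 - 6*x + 28)/(x**4 + x**3 + 2*x**2 + 4*x - 8) = 2/(x**2 + 4) - 4/(x + 2) + 2/(x - 1): now ∫(2/(x - 1)) dx + ∫(-4/(x + 2)) dx + ∫(2/(x**2 + 4)) dx.
Step 2. Evaluate the standard form [assuming x > -2]: now -4*log(x + 2) + ∫(2/(x - 1)) dx + ∫(2/(x**2 + 4)) dx.
Step 3. Evaluate the standard form [assuming x > 1]: now 2*log(x - 1) - 4*log(x + 2) + ∫(2/(x**2 + 4)) dx.
Step 4. Evaluate the standard form: now 2*log(x - 1) - 4*log(x + 2) + atan(x/2).
Answer: 2*log(x - 1) - 4*log(x + 2) + atan(x/2).


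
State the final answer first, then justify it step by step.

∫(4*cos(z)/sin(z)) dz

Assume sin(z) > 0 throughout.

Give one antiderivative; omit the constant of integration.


The answer is 4*log(sin(z)).
Step 1. Substitute u = sin(z), turning ∫(4*cos(z)/sin(z)) dz into ∫(4/u) du: now ∫(4/u) du.
Step 2. Evaluate the standard form [assuming u > 0]: now 4*log(u).
Step 3. Substitute back u = sin(z): now 4*log(sin(z)).
Answer: 4*log(sin(z)).


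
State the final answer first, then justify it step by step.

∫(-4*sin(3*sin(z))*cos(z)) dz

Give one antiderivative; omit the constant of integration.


The answer is 4*cos(3*sin(z))/3.
Step 1. Substitute u = sin(z), turning ∫(-4*sin(3*sin(z))*cos(z)) dz into ∫(-4*sin(3*u)) du: now ∫(-4*sin(3*u)) du.
Step 2. Evaluate the standard form: now 4*cos(3*u)/3.
Step 3. Substitute back u = sin(z): now 4*cos(3*sin(z))/3.
Answer: 4*cos(3*sin(z))/3.


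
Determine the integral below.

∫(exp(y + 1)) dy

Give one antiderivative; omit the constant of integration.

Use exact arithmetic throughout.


Answer: exp(y + 1).


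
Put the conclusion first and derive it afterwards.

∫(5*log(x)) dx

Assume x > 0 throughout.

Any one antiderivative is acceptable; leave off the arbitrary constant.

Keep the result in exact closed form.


The answer is 5*x*log(x) - 5*x.
Step 1. Integrate ∫(5*log(x)) dx by parts with u = log(x), dv = (5) dx, so v = 5*x [assuming x > 0]: now 5*x*log(x) + ∫(-5) dx.
Step 2. Evaluate the standard form: now 5*x*log(x) - 5*x.
Answer: 5*x*log(x) - 5*x.


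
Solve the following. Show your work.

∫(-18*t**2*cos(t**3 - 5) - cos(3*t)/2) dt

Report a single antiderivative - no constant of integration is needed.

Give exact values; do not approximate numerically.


Step 1. Rewrite: now ∫(-18*t**2*cos(t**3 - 5)) dt + ∫(-cos(3*t)/2) dt.
Step 2. Evaluate the standard form: now -sin(3*t)/6 + ∫(-18*t**2*cos(t**3 - 5)) dt.
Step 3. Substitute u = t**3 - 5, turning ∫(-18*t**2*cos(t**3 - 5)) dt into ∫(-6*cos(u)) du: now -sin(3*t)/6 + ∫(-6*cos(u)) du.
Step 4. Evaluate the standard form: now -sin(3*t)/6 - 6*sin(u).
Step 5. Substitute back u = t**3 - 5: now -sin(3*t)/6 - 6*sin(t**3 - 5).
Answer: -sin(3*t)/6 - 6*sin(t**3 - 5).


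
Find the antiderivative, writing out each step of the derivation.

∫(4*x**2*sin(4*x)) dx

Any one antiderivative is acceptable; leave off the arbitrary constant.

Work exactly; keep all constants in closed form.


Step 1. Integrate ∫(4*x**2*sin(4*x)) dx by parts with u = x**2, dv = (4*sin(4*x)) dx, so v = -cos(4*x): now -x**2*cos(4*x) + ∫(2*x*cos(4*x)) dx.
Step 2. Integrate ∫(2*x*cos(4*x)) dx by parts with u = x, dv = (2*cos(4*x)) dx, so v = sin(4*x)/2: now -x**2*cos(4*x) + x*sin(4*x)/2 + ∫(-sin(4*x)/2) dx.
Step 3. Evaluate the standard form: now -x**2*cos(4*x) + x*sin(4*x)/2 + cos(4*x)/8.
Answer: -x**2*cos(4*x) + x*sin(4*x)/2 + cos(4*x)/8.


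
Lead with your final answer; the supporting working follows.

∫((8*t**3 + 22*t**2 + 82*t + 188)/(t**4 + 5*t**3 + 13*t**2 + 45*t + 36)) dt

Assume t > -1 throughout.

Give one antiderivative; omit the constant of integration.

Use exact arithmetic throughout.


The answer is 4*log(t + 1) + 4*log(t + 4) + 2*atan(t/3)/3.
Step 1. Decompose ∫((8*t**3 + 22*t**2 + 82*t + 188)/(t**4 + 5*t**3 + 13*t**2 + 45*t + 36)) dt by partial fractions, (8*t**3 + 22*t**2 + 82*t + 188)/(t**4 + 5*t**3 + 13*t**2 + 45*t + 36) = 2/(t**2 + 9) + 4/(t + 4) + 4/(t + 1): now ∫(4/(t + 1)) dt + ∫(4/(t + 4)) dt + ∫(2/(t**2 + 9)) dt.
Step 2. Evaluate the standard form [assuming t > -1]: now 4*log(t + 1) + ∫(4/(t + 4)) dt + ∫(2/(t**2 + 9)) dt.
Step 3. Evaluate the standard form [assuming t > -4]: now 4*log(t + 1) + 4*log(t + 4) + ∫(2/(t**2 + 9)) dt.
Step 4. Evaluate the standard form: now 4*log(t + 1) + 4*log(t + 4) + 2*atan(t/3)/3.
Answer: 4*log(t + 1) + 4*log(t + 4) + 2*atan(t/3)/3.


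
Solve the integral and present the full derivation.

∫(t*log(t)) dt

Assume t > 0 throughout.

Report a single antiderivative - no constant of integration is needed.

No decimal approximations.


Step 1. Integrate ∫(t*log(t)) dt by parts with u = log(t), dv = (t) dt, so v = t**2/2 [assuming t > 0]: now t**2*log(t)/2 + ∫(-t/2) dt.
Step 2. Evaluate the standard form: now t**2*log(t)/2 - t**2/4.
Answer: t**2*log(t)/2 - t**2/4.


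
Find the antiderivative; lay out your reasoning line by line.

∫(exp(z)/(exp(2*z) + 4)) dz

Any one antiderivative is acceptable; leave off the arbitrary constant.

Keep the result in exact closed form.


Step 1. Substitute u = exp(z), turning ∫(exp(z)/(exp(2*z) + 4)) dz into ∫(1/(u**2 + 4)) du: now ∫(1/(u**2 + 4)) du.
Step 2. Evaluate the standard form: now atan(u/2)/2.
Step 3. Substitute back u = exp(z): now atan(exp(z)/2)/2.
Answer: atan(exp(z)/2)/2.


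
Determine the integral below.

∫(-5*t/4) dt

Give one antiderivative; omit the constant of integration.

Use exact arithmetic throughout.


Answer: -5*t**2/8.


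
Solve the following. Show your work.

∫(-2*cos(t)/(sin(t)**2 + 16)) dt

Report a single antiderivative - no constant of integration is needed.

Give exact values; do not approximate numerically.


Step 1. Substitute u = sin(t), turning ∫(-2*cos(t)/(sin(t)**2 + 16)) dt into ∫(-2/(u**2 + 16)) du: now ∫(-2/(u**2 + 16)) du.
Step 2. Evaluate the standard form: now -atan(u/4)/2.
Step 3. Substitute back u = sin(t): now -atan(sin(t)/4)/2.
Answer: -atan(sin(t)/4)/2.


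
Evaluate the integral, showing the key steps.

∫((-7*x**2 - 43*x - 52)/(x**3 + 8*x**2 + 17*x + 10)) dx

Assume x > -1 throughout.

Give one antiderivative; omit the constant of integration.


Step 1. Decompose ∫((-7*x**2 - 43*x - 52)/(x**3 + 8*x**2 + 17*x + 10)) dx by partial fractions, (-7*x**2 - 43*x - 52)/(x**3 + 8*x**2 + 17*x + 10) = -1/(x + 5) - 2/(x + 2) - 4/(x + 1): now ∫(-4/(x + 1)) dx + ∫(-2/(x + 2)) dx + ∫(-1/(x + 5)) dx.
Step 2. Evaluate the standard form [assuming x > -1]: now -4*log(x + 1) + ∫(-2/(x + 2)) dx + ∫(-1/(x + 5)) dx.
Step 3. Evaluate the standard form [assuming x > -5]: now -4*log(x + 1) - log(x + 5) + ∫(-2/(x + 2)) dx.
Step 4. Evaluate the standard form [assuming x > -2]: now -4*log(x + 1) - 2*log(x + 2) - log(x + 5).
Answer: -4*log(x + 1) - 2*log(x + 2) - log(x + 5).


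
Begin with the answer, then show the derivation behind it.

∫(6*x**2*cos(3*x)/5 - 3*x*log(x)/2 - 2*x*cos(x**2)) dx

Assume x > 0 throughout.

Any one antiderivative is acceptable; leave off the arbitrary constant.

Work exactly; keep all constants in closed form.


The answer is -3*x**2*log(x)/4 + 2*x**2*sin(3*x)/5 + 3*x**2/8 + 4*x*cos(3*x)/15 - 4*sin(3*x)/45 - sin(x**2).
Step 1. Rewrite: now ∫(-3*x*log(x)/2) dx + ∫(-2*x*cos(x**2)) dx + ∫(6*x**2*cos(3*x)/5) dx.
Step 2. Integrate ∫(-3*x*log(x)/2) dx by parts with u = log(x), dv = (-3*x/2) dx, so v = -3*x**2/4 [assuming x > 0]: now -3*x**2*log(x)/4 + ∫(3*x/4) dx + ∫(-2*x*cos(x**2)) dx + ∫(6*x**2*cos(3*x)/5) dx.
Step 3. Evaluate the standard form: now -3*x**2*log(x)/4 + 3*x**2/8 + ∫(-2*x*cos(x**2)) dx + ∫(6*x**2*cos(3*x)/5) dx.
Step 4. Substitute u = x**2, turning ∫(-2*x*cos(x**2)) dx into ∫(-cos(u)) du: now -3*x**2*log(x)/4 + 3*x**2/8 + ∫(6*x**2*cos(3*x)/5) dx + ∫(-cos(u)) du.
Step 5. Evaluate the standard form: now -3*x**2*log(x)/4 + 3*x**2/8 - sin(u) + ∫(6*x**2*cos(3*x)/5) dx.
Step 6. Substitute back u = x**2: now -3*x**2*log(x)/4 + 3*x**2/8 - sin(x**2) + ∫(6*x**2*cos(3*x)/5) dx.
Step 7. Integrate ∫(6*x**2*cos(3*x)/5) dx by parts with u = x**2, dv = (6*cos(3*x)/5) dx, so v = 2*sin(3*x)/5: now -3*x**2*log(x)/4 + 2*x**2*sin(3*x)/5 + 3*x**2/8 - sin(x**2) + ∫(-4*x*sin(3*x)/5) dx.
Step 8. Integrate ∫(-4*x*sin(3*x)/5) dx by parts with u = x, dv = (-4*sin(3*x)/5) dx, so v = 4*cos(3*x)/15: now -3*x**2*log(x)/4 + 2*x**2*sin(3*x)/5 + 3*x**2/8 + 4*x*cos(3*x)/15 - sin(x**2) + ∫(-4*cos(3*x)/15) dx.
Step 9. Evaluate the standard form: now -3*x**2*log(x)/4 + 2*x**2*sin(3*x)/5 + 3*x**2/8 + 4*x*cos(3*x)/15 - 4*sin(3*x)/45 - sin(x**2).
Answer: -3*x**2*log(x)/4 + 2*x**2*sin(3*x)/5 + 3*x**2/8 + 4*x*cos(3*x)/15 - 4*sin(3*x)/45 - sin(x**2).


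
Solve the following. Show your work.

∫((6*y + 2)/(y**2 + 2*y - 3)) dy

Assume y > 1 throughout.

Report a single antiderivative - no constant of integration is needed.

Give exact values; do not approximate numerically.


Step 1. Decompose ∫((6*y + 2)/(y**2 + 2*y - 3)) dy by partial fractions, (6*y + 2)/(y**2 + 2*y - 3) = 4/(y + 3) + 2/(y - 1): now ∫(2/(y - 1)) dy + ∫(4/(y + 3)) dy.
Step 2. Evaluate the standard form [assuming y > -3]: now 4*log(y + 3) + ∫(2/(y - 1)) dy.
Step 3. Evaluate the standard form [assuming y > 1]: now 2*log(y - 1) + 4*log(y + 3).
Answer: 2*log(y - 1) + 4*log(y + 3).


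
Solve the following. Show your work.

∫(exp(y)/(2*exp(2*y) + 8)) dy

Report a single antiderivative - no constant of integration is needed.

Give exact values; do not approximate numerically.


Step 1. Substitute u = exp(y), turning ∫(exp(y)/(2*exp(2*y) + 8)) dy into ∫(1/(2*(u**2 + 4))) du: now ∫(1/(2*(u**2 + 4))) du.
Step 2. Evaluate the standard form: now atan(u/2)/4.
Step 3. Substitute back u = exp(y): now atan(exp(y)/2)/4.
Answer: atan(exp(y)/2)/4.


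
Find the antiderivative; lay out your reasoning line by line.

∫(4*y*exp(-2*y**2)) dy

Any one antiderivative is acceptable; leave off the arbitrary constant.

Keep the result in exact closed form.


Step 1. Substitute u = y**2, turning ∫(4*y*exp(-2*y**2)) dy into ∫(2*exp(-2*u)) du: now ∫(2*exp(-2*u)) du.
Step 2. Evaluate the standard form: now -exp(-2*u).
Step 3. Substitute back u = y**2: now -exp(-2*y**2).
Answer: -exp(-2*y**2).


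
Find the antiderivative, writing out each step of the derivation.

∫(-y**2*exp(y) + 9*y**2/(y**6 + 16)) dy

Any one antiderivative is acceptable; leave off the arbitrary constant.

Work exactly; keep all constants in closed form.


Step 1. Rewrite: now ∫(9*y**2/(y**6 + 16)) dy + ∫(-y**2*exp(y)) dy.
Step 2. Integrate ∫(-y**2*exp(y)) dy by parts with u = y**2, dv = (-exp(y)) dy, so v = -exp(y): now -y**2*exp(y) + ∫(2*y*exp(y)) dy + ∫(9*y**2/(y**6 + 16)) dy.
Step 3. Integrate ∫(2*y*exp(y)) dy by parts with u = y, dv = (2*exp(y)) dy, so v = 2*exp(y): now -y**2*exp(y) + 2*y*exp(y) + ∫(9*y**2/(y**6 + 16)) dy + ∫(-2*exp(y)) dy.
Step 4. Evaluate the standard form: now -y**2*exp(y) + 2*y*exp(y) - 2*exp(y) + ∫(9*y**2/(y**6 + 16)) dy.
Step 5. Substitute u = y**3, turning ∫(9*y**2/(y**6 + 16)) dy into ∫(3/(u**2 + 16)) du: now -y**2*exp(y) + 2*y*exp(y) - 2*exp(y) + ∫(3/(u**2 + 16)) du.
Step 6. Evaluate the standard form: now -y**2*exp(y) + 2*y*exp(y) - 2*exp(y) + 3*atan(u/4)/4.
Step 7. Substitute back u = y**3: now -y**2*exp(y) + 2*y*exp(y) - 2*exp(y) + 3*atan(y**3/4)/4.
Answer: -y**2*exp(y) + 2*y*exp(y) - 2*exp(y) + 3*atan(y**3/4)/4.


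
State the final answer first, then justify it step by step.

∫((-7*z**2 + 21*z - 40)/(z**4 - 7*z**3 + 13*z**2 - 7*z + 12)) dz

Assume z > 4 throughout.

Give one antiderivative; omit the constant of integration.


The answer is -4*log(z - 4) + 4*log(z - 3) - 3*atan(z).
Step 1. Decompose ∫((-7*z**2 + 21*z - 40)/(z**4 - 7*z**3 + 13*z**2 - 7*z + 12)) dz by partial fractions, (-7*z**2 + 21*z - 40)/(z**4 - 7*z**3 + 13*z**2 - 7*z + 12) = -3/(z**2 + 1) + 4/(z - 3) - 4/(z - 4): now ∫(-4/(z - 4)) dz + ∫(4/(z - 3)) dz + ∫(-3/(z**2 + 1)) dz.
Step 2. Evaluate the standard form [assuming z > 3]: now 4*log(z - 3) + ∫(-4/(z - 4)) dz + ∫(-3/(z**2 + 1)) dz.
Step 3. Evaluate the standard form [assuming z > 4]: now -4*log(z - 4) + 4*log(z - 3) + ∫(-3/(z**2 + 1)) dz.
Step 4. Evaluate the standard form: now -4*log(z - 4) + 4*log(z - 3) - 3*atan(z).
Answer: -4*log(z - 4) + 4*log(z - 3) - 3*atan(z).


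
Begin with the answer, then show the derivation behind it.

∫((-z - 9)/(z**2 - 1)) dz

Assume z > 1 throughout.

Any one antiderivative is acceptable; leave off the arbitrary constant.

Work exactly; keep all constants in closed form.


The answer is -5*log(z - 1) + 4*log(z + 1).
Step 1. Decompose ∫((-z - 9)/(z**2 - 1)) dz by partial fractions, (-z - 9)/(z**2 - 1) = 4/(z + 1) - 5/(z - 1): now ∫(-5/(z - 1)) dz + ∫(4/(z + 1)) dz.
Step 2. Evaluate the standard form [assuming z > 1]: now -5*log(z - 1) + ∫(4/(z + 1)) dz.
Step 3. Evaluate the standard form [assuming z > -1]: now -5*log(z - 1) + 4*log(z + 1).
Answer: -5*log(z - 1) + 4*log(z + 1).


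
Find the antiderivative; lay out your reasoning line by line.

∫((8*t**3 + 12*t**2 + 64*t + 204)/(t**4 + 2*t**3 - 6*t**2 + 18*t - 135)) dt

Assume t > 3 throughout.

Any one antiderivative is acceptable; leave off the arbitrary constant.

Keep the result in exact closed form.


Step 1. Decompose ∫((8*t**3 + 12*t**2 + 64*t + 204)/(t**4 + 2*t**3 - 6*t**2 + 18*t - 135)) dt by partial fractions, (8*t**3 + 12*t**2 + 64*t + 204)/(t**4 + 2*t**3 - 6*t**2 + 18*t - 135) = -4/(t**2 + 9) + 3/(t + 5) + 5/(t - 3): now ∫(5/(t - 3)) dt + ∫(3/(t + 5)) dt + ∫(-4/(t**2 + 9)) dt.
Step 2. Evaluate the standard form [assuming t > -5]: now 3*log(t + 5) + ∫(5/(t - 3)) dt + ∫(-4/(t**2 + 9)) dt.
Step 3. Evaluate the standard form [assuming t > 3]: now 5*log(t - 3) + 3*log(t + 5) + ∫(-4/(t**2 + 9)) dt.
Step 4. Evaluate the standard form: now 5*log(t - 3) + 3*log(t + 5) - 4*atan(t/3)/3.
Answer: 5*log(t - 3) + 3*log(t + 5) - 4*atan(t/3)/3.


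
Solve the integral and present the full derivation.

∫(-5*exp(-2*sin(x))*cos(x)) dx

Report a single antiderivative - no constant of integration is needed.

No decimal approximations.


Step 1. Substitute u = sin(x), turning ∫(-5*exp(-2*sin(x))*cos(x)) dx into ∫(-5*exp(-2*u)) du: now ∫(-5*exp(-2*u)) du.
Step 2. Evaluate the standard form: now 5*exp(-2*u)/2.
Step 3. Substitute back u = sin(x): now 5*exp(-2*sin(x))/2.
Answer: 5*exp(-2*sin(x))/2.


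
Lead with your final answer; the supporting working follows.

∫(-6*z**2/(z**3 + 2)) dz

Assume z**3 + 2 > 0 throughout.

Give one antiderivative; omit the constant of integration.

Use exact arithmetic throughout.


The answer is -2*log(z**3 + 2).
Step 1. Substitute u = z**3 + 2, turning ∫(-6*z**2/(z**3 + 2)) dz into ∫(-2/u) du: now ∫(-2/u) du.
Step 2. Evaluate the standard form [assuming u > 0]: now -2*log(u).
Step 3. Substitute back u = z**3 + 2: now -2*log(z**3 + 2).
Answer: -2*log(z**3 + 2).


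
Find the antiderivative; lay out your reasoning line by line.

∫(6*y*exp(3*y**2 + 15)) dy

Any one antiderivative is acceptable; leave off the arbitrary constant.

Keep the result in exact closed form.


Step 1. Substitute u = y**2 + 5, turning ∫(6*y*exp(3*y**2 + 15)) dy into ∫(3*exp(3*u)) du: now ∫(3*exp(3*u)) du.
Step 2. Evaluate the standard form: now exp(3*u).
Step 3. Substitute back u = y**2 + 5: now exp(3*y**2 + 15).
Answer: exp(3*y**2 + 15).


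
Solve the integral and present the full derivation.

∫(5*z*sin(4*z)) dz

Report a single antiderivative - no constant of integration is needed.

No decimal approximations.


Step 1. Integrate ∫(5*z*sin(4*z)) dz by parts with u = z, dv = (5*sin(4*z)) dz, so v = -5*cos(4*z)/4: now -5*z*cos(4*z)/4 + ∫(5*cos(4*z)/4) dz.
Step 2. Evaluate the standard form: now -5*z*cos(4*z)/4 + 5*sin(4*z)/16.
Answer: -5*z*cos(4*z)/4 + 5*sin(4*z)/16.


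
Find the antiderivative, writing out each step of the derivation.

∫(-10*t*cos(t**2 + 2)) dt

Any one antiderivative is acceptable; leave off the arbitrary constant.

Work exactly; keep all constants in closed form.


Step 1. Substitute u = t**2 + 2, turning ∫(-10*t*cos(t**2 + 2)) dt into ∫(-5*cos(u)) du: now ∫(-5*cos(u)) du.
Step 2. Evaluate the standard form: now -5*sin(u).
Step 3. Substitute back u = t**2 + 2: now -5*sin(t**2 + 2).
Answer: -5*sin(t**2 + 2).


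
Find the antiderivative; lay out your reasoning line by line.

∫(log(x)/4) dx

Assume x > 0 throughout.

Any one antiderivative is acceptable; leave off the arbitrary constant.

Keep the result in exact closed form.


Step 1. Integrate ∫(log(x)/4) dx by parts with u = log(x), dv = (1/4) dx, so v = x/4 [assuming x > 0]: now x*log(x)/4 + ∫(-1/4) dx.
Step 2. Evaluate the standard form: now x*log(x)/4 - x/4.
Answer: x*log(x)/4 - x/4.


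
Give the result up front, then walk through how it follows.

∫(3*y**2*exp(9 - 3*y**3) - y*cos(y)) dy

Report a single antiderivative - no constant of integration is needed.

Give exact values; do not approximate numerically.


The answer is -y*sin(y) - exp(9 - 3*y**3)/3 - cos(y).
Step 1. Rewrite: now ∫(-y*cos(y)) dy + ∫(3*y**2*exp(9 - 3*y**3)) dy.
Step 2. Substitute u = y**3 - 3, turning ∫(3*y**2*exp(9 - 3*y**3)) dy into ∫(exp(-3*u)) du: now ∫(-y*cos(y)) dy + ∫(exp(-3*u)) du.
Step 3. Evaluate the standard form: now ∫(-y*cos(y)) dy - exp(-3*u)/3.
Step 4. Substitute back u = y**3 - 3: now -exp(9 - 3*y**3)/3 + ∫(-y*cos(y)) dy.
Step 5. Integrate ∫(-y*cos(y)) dy by parts with u = y, dv = (-cos(y)) dy, so v = -sin(y): now -y*sin(y) - exp(9 - 3*y**3)/3 + ∫(sin(y)) dy.
Step 6. Evaluate the standard form: now -y*sin(y) - exp(9 - 3*y**3)/3 - cos(y).
Answer: -y*sin(y) - exp(9 - 3*y**3)/3 - cos(y).


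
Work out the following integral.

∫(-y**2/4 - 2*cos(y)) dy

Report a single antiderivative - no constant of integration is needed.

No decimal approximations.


Answer: -y**3/12 - 2*sin(y).


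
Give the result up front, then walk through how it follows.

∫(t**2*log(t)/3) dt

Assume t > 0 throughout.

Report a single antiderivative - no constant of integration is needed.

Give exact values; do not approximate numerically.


The answer is t**3*log(t)/9 - t**3/27.
Step 1. Integrate ∫(t**2*log(t)/3) dt by parts with u = log(t), dv = (t**2/3) dt, so v = t**3/9 [assuming t > 0]: now t**3*log(t)/9 + ∫(-t**2/9) dt.
Step 2. Evaluate the standard form: now t**3*log(t)/9 - t**3/27.
Answer: t**3*log(t)/9 - t**3/27.


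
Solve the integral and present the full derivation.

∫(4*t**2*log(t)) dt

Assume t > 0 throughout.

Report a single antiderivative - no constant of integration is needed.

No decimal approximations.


Step 1. Integrate ∫(4*t**2*log(t)) dt by parts with u = log(t), dv = (4*t**2) dt, so v = 4*t**3/3 [assuming t > 0]: now 4*t**3*log(t)/3 + ∫(-4*t**2/3) dt.
Step 2. Evaluate the standard form: now 4*t**3*log(t)/3 - 4*t**3/9.
Answer: 4*t**3*log(t)/3 - 4*t**3/9.


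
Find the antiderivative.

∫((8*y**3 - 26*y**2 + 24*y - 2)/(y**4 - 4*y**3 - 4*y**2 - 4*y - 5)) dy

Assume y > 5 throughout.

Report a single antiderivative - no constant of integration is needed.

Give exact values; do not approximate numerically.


Answer: 3*log(y - 5) + 5*log(y + 1) - 4*atan(y).


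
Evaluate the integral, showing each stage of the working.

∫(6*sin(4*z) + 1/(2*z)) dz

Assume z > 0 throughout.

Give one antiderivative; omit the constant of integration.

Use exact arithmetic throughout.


Step 1. Rewrite: now ∫(1/(2*z)) dz + ∫(6*sin(4*z)) dz.
Step 2. Evaluate the standard form [assuming z > 0]: now log(z)/2 + ∫(6*sin(4*z)) dz.
Step 3. Evaluate the standard form: now log(z)/2 - 3*cos(4*z)/2.
Answer: log(z)/2 - 3*cos(4*z)/2.


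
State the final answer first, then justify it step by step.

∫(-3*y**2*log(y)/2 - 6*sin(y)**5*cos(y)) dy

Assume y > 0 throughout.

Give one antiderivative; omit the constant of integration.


The answer is -y**3*log(y)/2 + y**3/6 - sin(y)**6.
Step 1. Rewrite: now ∫(-3*y**2*log(y)/2) dy + ∫(-6*sin(y)**5*cos(y)) dy.
Step 2. Integrate ∫(-3*y**2*log(y)/2) dy by parts with u = log(y), dv = (-3*y**2/2) dy, so v = -y**3/2 [assuming y > 0]: now -y**3*log(y)/2 + ∫(y**2/2) dy + ∫(-6*sin(y)**5*cos(y)) dy.
Step 3. Evaluate the standard form: now -y**3*log(y)/2 + y**3/6 + ∫(-6*sin(y)**5*cos(y)) dy.
Step 4. Substitute u = sin(y), turning ∫(-6*sin(y)**5*cos(y)) dy into ∫(-6*u**5) du: now -y**3*log(y)/2 + y**3/6 + ∫(-6*u**5) du.
Step 5. Evaluate the standard form: now -u**6 - y**3*log(y)/2 + y**3/6.
Step 6. Substitute back u = sin(y): now -y**3*log(y)/2 + y**3/6 - sin(y)**6.
Answer: -y**3*log(y)/2 + y**3/6 - sin(y)**6.


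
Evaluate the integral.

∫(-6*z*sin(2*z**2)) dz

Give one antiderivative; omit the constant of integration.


Answer: 3*cos(2*z**2)/2.


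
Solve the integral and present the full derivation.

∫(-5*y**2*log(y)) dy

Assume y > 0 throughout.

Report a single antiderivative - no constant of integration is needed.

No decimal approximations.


Step 1. Integrate ∫(-5*y**2*log(y)) dy by parts with u = log(y), dv = (-5*y**2) dy, so v = -5*y**3/3 [assuming y > 0]: now -5*y**3*log(y)/3 + ∫(5*y**2/3) dy.
Step 2. Evaluate the standard form: now -5*y**3*log(y)/3 + 5*y**3/9.
Answer: -5*y**3*log(y)/3 + 5*y**3/9.


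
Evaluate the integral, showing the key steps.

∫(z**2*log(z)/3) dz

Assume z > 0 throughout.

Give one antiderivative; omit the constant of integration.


Step 1. Integrate ∫(z**2*log(z)/3) dz by parts with u = log(z), dv = (z**2/3) dz, so v = z**3/9 [assuming z > 0]: now z**3*log(z)/9 + ∫(-z**2/9) dz.
Step 2. Evaluate the standard form: now z**3*log(z)/9 - z**3/27.
Answer: z**3*log(z)/9 - z**3/27.


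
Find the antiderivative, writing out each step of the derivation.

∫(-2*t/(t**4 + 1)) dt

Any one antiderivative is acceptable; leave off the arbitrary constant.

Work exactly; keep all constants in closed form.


Step 1. Substitute u = t**2, turning ∫(-2*t/(t**4 + 1)) dt into ∫(-1/(u**2 + 1)) du: now ∫(-1/(u**2 + 1)) du.
Step 2. Evaluate the standard form: now -atan(u).
Step 3. Substitute back u = t**2: now -atan(t**2).
Answer: -atan(t**2).


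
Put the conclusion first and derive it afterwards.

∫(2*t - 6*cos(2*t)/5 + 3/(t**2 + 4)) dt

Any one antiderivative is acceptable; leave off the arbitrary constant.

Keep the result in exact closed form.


The answer is t**2 - 3*sin(2*t)/5 + 3*atan(t/2)/2.
Step 1. Rewrite: now ∫(2*t) dt + ∫(3/(t**2 + 4)) dt + ∫(-6*cos(2*t)/5) dt.
Step 2. Evaluate the standard form: now t**2 + ∫(3/(t**2 + 4)) dt + ∫(-6*cos(2*t)/5) dt.
Step 3. Evaluate the standard form: now t**2 + 3*atan(t/2)/2 + ∫(-6*cos(2*t)/5) dt.
Step 4. Evaluate the standard form: now t**2 - 3*sin(2*t)/5 + 3*atan(t/2)/2.
Answer: t**2 - 3*sin(2*t)/5 + 3*atan(t/2)/2.


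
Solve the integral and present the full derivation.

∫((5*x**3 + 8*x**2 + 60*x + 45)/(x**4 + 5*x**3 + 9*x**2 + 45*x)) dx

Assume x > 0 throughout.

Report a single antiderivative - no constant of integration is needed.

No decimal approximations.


Step 1. Decompose ∫((5*x**3 + 8*x**2 + 60*x + 45)/(x**4 + 5*x**3 + 9*x**2 + 45*x)) dx by partial fractions, (5*x**3 + 8*x**2 + 60*x + 45)/(x**4 + 5*x**3 + 9*x**2 + 45*x) = 3/(x**2 + 9) + 4/(x + 5) + 1/x: now ∫(1/x) dx + ∫(4/(x + 5)) dx + ∫(3/(x**2 + 9)) dx.
Step 2. Evaluate the standard form [assuming x > 0]: now log(x) + ∫(4/(x + 5)) dx + ∫(3/(x**2 + 9)) dx.
Step 3. Evaluate the standard form [assuming x > -5]: now log(x) + 4*log(x + 5) + ∫(3/(x**2 + 9)) dx.
Step 4. Evaluate the standard form: now log(x) + 4*log(x + 5) + atan(x/3).
Answer: log(x) + 4*log(x + 5) + atan(x/3).


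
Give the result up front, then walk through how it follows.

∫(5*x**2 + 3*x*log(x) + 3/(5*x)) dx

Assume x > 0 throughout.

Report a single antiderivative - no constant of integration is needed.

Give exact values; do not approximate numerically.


The answer is 5*x**3/3 + 3*x**2*log(x)/2 - 3*x**2/4 + 3*log(x)/5.
Step 1. Rewrite: now ∫(3/(5*x)) dx + ∫(5*x**2) dx + ∫(3*x*log(x)) dx.
Step 2. Integrate ∫(3*x*log(x)) dx by parts with u = log(x), dv = (3*x) dx, so v = 3*x**2/2 [assuming x > 0]: now 3*x**2*log(x)/2 + ∫(3/(5*x)) dx + ∫(-3*x/2) dx + ∫(5*x**2) dx.
Step 3. Evaluate the standard form: now 3*x**2*log(x)/2 - 3*x**2/4 + ∫(3/(5*x)) dx + ∫(5*x**2) dx.
Step 4. Evaluate the standard form [assuming x > 0]: now 3*x**2*log(x)/2 - 3*x**2/4 + 3*log(x)/5 + ∫(5*x**2) dx.
Step 5. Evaluate the standard form: now 5*x**3/3 + 3*x**2*log(x)/2 - 3*x**2/4 + 3*log(x)/5.
Answer: 5*x**3/3 + 3*x**2*log(x)/2 - 3*x**2/4 + 3*log(x)/5.


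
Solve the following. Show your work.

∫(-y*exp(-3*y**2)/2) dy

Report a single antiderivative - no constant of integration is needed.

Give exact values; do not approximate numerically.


Step 1. Substitute u = y**2, turning ∫(-y*exp(-3*y**2)/2) dy into ∫(-exp(-3*u)/4) du: now ∫(-exp(-3*u)/4) du.
Step 2. Evaluate the standard form: now exp(-3*u)/12.
Step 3. Substitute back u = y**2: now exp(-3*y**2)/12.
Answer: exp(-3*y**2)/12.


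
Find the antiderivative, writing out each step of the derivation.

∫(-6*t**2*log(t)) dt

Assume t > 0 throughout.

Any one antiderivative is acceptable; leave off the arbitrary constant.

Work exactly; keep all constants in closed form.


Step 1. Integrate ∫(-6*t**2*log(t)) dt by parts with u = log(t), dv = (-6*t**2) dt, so v = -2*t**3 [assuming t > 0]: now -2*t**3*log(t) + ∫(2*t**2) dt.
Step 2. Evaluate the standard form: now -2*t**3*log(t) + 2*t**3/3.
Answer: -2*t**3*log(t) + 2*t**3/3.


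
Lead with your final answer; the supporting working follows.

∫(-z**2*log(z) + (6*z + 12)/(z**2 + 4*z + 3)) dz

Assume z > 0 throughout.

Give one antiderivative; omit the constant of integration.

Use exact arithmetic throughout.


The answer is -z**3*log(z)/3 + z**3/9 + 3*log(z + 1) + 3*log(z + 3).
Step 1. Rewrite: now ∫(-z**2*log(z)) dz + ∫((6*z + 12)/(z**2 + 4*z + 3)) dz.
Step 2. Decompose ∫((6*z + 12)/(z**2 + 4*z + 3)) dz by partial fractions, (6*z + 12)/(z**2 + 4*z + 3) = 3/(z + 3) + 3/(z + 1): now ∫(-z**2*log(z)) dz + ∫(3/(z + 1)) dz + ∫(3/(z + 3)) dz.
Step 3. Evaluate the standard form [assuming z > -1]: now 3*log(z + 1) + ∫(-z**2*log(z)) dz + ∫(3/(z + 3)) dz.
Step 4. Evaluate the standard form [assuming z > -3]: now 3*log(z + 1) + 3*log(z + 3) + ∫(-z**2*log(z)) dz.
Step 5. Integrate ∫(-z**2*log(z)) dz by parts with u = log(z), dv = (-z**2) dz, so v = -z**3/3 [assuming z > 0]: now -z**3*log(z)/3 + 3*log(z + 1) + 3*log(z + 3) + ∫(z**2/3) dz.
Step 6. Evaluate the standard form: now -z**3*log(z)/3 + z**3/9 + 3*log(z + 1) + 3*log(z + 3).
Answer: -z**3*log(z)/3 + z**3/9 + 3*log(z + 1) + 3*log(z + 3).


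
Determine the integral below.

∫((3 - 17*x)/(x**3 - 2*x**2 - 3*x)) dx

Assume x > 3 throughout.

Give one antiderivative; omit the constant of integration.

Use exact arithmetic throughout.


Answer: -log(x) - 4*log(x - 3) + 5*log(x + 1).
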